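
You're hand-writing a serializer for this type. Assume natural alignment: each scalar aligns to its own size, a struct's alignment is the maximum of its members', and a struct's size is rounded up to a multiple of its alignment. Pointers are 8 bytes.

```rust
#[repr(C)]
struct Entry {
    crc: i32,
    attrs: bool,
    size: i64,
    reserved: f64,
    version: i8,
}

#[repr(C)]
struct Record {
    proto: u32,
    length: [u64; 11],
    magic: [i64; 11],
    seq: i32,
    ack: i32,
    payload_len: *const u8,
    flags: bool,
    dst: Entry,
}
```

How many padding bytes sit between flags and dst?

Entry: @0: crc [4B, align 4] → 4; @4: attrs [1B, align 1] → 5; +3 pad (align 8); @8: size [8B, align 8] → 16; @16: reserved [8B, align 8] → 24; @24: version [1B, align 1] → 25; +7 tail pad (align 8); size 32, align 8
@0: proto [4B, align 4] → 4
+4 pad (align 8)
@8: length [88B, align 8] → 96
@96: magic [88B, align 8] → 184
@184: seq [4B, align 4] → 188
@188: ack [4B, align 4] → 192
@192: payload_len [8B, align 8] → 200
@200: flags [1B, align 1] → 201
+7 pad (align 8)
@208: dst [32B, align 8] → 240

7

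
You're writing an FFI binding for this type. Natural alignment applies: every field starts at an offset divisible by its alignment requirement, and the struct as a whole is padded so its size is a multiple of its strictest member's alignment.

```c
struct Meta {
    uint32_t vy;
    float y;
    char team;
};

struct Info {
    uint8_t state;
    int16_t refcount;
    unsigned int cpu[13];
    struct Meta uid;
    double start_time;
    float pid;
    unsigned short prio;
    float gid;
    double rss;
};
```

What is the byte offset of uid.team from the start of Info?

Meta: 0..4  vy  (4B, 4-aligned); 4..8  y  (4B, 4-aligned); 8..9  team  (1B, 1-aligned); 9..12  -- tail padding (3B); sizeof = 12, alignof = 4
0..1  state  (1B, 1-aligned)
1..2  -- padding (1B)
2..4  refcount  (2B, 2-aligned)
4..56  cpu  (52B, 4-aligned)
56..68  uid  (12B, 4-aligned)
within Meta: team at 8
56 + 8 = 64

64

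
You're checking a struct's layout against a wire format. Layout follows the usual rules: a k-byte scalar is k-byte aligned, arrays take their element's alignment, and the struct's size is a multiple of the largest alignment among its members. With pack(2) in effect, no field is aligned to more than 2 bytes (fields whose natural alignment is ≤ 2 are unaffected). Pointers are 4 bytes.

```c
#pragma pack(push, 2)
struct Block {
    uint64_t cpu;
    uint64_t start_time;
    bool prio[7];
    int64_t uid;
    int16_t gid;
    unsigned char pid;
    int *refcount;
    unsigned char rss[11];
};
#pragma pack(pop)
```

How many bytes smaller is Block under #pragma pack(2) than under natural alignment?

natural layout:
  cpu at 0 (size 8, align 8) → ends 8
  start_time at 8 (size 8, align 8) → ends 16
  prio at 16 (size 7, align 1) → ends 23
  pad 1 to align 8 for uid
  uid at 24 (size 8, align 8) → ends 32
  gid at 32 (size 2, align 2) → ends 34
  pid at 34 (size 1, align 1) → ends 35
  pad 1 to align 4 for refcount
  refcount at 36 (size 4, align 4) → ends 40
  rss at 40 (size 11, align 1) → ends 51
  tail pad 5 to reach multiple of 8
  total 56 bytes, alignment 8
packed(2) layout:
  cpu at 0 (size 8, align 2) → ends 8
  start_time at 8 (size 8, align 2) → ends 16
  prio at 16 (size 7, align 1) → ends 23
  pad 1 to align 2 for uid
  uid at 24 (size 8, align 2) → ends 32
  gid at 32 (size 2, align 2) → ends 34
  pid at 34 (size 1, align 1) → ends 35
  pad 1 to align 2 for refcount
  refcount at 36 (size 4, align 2) → ends 40
  rss at 40 (size 11, align 1) → ends 51
  tail pad 1 to reach multiple of 2
  total 52 bytes, alignment 2
56 − 52 = 4

4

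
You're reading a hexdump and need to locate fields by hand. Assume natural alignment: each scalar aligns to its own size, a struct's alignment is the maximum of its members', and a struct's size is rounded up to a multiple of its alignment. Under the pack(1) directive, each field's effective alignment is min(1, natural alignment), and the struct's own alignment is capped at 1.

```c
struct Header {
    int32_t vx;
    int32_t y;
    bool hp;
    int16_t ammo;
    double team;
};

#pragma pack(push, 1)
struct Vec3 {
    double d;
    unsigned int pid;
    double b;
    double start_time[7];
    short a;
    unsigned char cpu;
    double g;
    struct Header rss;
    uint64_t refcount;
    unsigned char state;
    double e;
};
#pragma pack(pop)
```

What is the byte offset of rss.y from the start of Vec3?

91

Header: @0: vx [4B, align 4] → 4; @4: y [4B, align 4] → 8; @8: hp [1B, align 1] → 9; +1 pad (align 2); @10: ammo [2B, align 2] → 12; +4 pad (align 8); @16: team [8B, align 8] → 24; size 24, align 8
@0: d [8B, align 1] → 8
@8: pid [4B, align 1] → 12
@12: b [8B, align 1] → 20
@20: start_time [56B, align 1] → 76
@76: a [2B, align 1] → 78
@78: cpu [1B, align 1] → 79
@79: g [8B, align 1] → 87
@87: rss [24B, align 1] → 111
within Header: y at 4
87 + 4 = 91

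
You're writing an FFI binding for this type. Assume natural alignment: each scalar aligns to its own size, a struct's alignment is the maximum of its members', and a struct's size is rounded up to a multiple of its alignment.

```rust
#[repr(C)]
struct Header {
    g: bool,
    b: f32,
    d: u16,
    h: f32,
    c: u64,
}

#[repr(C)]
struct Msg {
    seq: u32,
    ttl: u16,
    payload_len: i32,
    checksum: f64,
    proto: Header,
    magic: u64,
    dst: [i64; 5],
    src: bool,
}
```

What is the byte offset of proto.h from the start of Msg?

36

Header: g at 0 (size 1, align 1) → ends 1; pad 3 to align 4 for b; b at 4 (size 4, align 4) → ends 8; d at 8 (size 2, align 2) → ends 10; pad 2 to align 4 for h; h at 12 (size 4, align 4) → ends 16; c at 16 (size 8, align 8) → ends 24; total 24 bytes, alignment 8
seq at 0 (size 4, align 4) → ends 4
ttl at 4 (size 2, align 2) → ends 6
pad 2 to align 4 for payload_len
payload_len at 8 (size 4, align 4) → ends 12
pad 4 to align 8 for checksum
checksum at 16 (size 8, align 8) → ends 24
proto at 24 (size 24, align 8) → ends 48
within Header: h at 12
24 + 12 = 36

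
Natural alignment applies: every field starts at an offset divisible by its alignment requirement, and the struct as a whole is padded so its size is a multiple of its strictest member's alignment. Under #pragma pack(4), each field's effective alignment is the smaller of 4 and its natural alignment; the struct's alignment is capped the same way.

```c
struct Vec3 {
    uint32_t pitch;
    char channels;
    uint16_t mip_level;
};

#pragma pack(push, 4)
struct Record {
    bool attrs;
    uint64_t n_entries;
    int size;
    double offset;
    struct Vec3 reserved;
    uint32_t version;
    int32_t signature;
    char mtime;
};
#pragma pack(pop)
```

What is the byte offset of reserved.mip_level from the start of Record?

30

Vec3: @0: pitch [4B, align 4] → 4; @4: channels [1B, align 1] → 5; +1 pad (align 2); @6: mip_level [2B, align 2] → 8; size 8, align 4
@0: attrs [1B, align 1] → 1
+3 pad (align 4)
@4: n_entries [8B, align 4] → 12
@12: size [4B, align 4] → 16
@16: offset [8B, align 4] → 24
@24: reserved [8B, align 4] → 32
within Vec3: mip_level at 6
24 + 6 = 30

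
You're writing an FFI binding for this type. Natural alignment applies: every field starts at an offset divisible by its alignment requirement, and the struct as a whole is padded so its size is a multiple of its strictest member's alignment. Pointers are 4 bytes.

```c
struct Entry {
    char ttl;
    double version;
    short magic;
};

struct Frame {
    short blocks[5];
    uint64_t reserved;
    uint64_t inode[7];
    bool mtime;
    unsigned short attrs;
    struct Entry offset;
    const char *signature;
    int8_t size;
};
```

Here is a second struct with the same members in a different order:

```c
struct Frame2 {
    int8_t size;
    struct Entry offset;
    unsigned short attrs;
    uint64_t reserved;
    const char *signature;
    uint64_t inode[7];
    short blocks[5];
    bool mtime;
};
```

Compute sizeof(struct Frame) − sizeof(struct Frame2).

Entry: ttl at 0 (size 1, align 1) → ends 1; pad 7 to align 8 for version; version at 8 (size 8, align 8) → ends 16; magic at 16 (size 2, align 2) → ends 18; tail pad 6 to reach multiple of 8; total 24 bytes, alignment 8
blocks at 0 (size 10, align 2) → ends 10
pad 6 to align 8 for reserved
reserved at 16 (size 8, align 8) → ends 24
inode at 24 (size 56, align 8) → ends 80
mtime at 80 (size 1, align 1) → ends 81
pad 1 to align 2 for attrs
attrs at 82 (size 2, align 2) → ends 84
pad 4 to align 8 for offset
offset at 88 (size 24, align 8) → ends 112
signature at 112 (size 4, align 4) → ends 116
size at 116 (size 1, align 1) → ends 117
tail pad 3 to reach multiple of 8
total 120 bytes, alignment 8
— Frame2 —
size at 0 (size 1, align 1) → ends 1
pad 7 to align 8 for offset
offset at 8 (size 24, align 8) → ends 32
attrs at 32 (size 2, align 2) → ends 34
pad 6 to align 8 for reserved
reserved at 40 (size 8, align 8) → ends 48
signature at 48 (size 4, align 4) → ends 52
pad 4 to align 8 for inode
inode at 56 (size 56, align 8) → ends 112
blocks at 112 (size 10, align 2) → ends 122
mtime at 122 (size 1, align 1) → ends 123
tail pad 5 to reach multiple of 8
total 128 bytes, alignment 8
120 − 128 = -8

-8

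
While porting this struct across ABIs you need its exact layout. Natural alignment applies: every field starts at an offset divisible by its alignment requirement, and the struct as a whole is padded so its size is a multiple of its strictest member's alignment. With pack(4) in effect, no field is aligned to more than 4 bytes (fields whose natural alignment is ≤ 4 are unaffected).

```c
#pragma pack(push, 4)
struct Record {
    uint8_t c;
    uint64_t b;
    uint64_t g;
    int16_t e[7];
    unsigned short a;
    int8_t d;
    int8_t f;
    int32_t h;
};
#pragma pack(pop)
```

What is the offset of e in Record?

20

@0: c [1B, align 1] → 1
+3 pad (align 4)
@4: b [8B, align 4] → 12
@12: g [8B, align 4] → 20
@20: e [14B, align 2] → 34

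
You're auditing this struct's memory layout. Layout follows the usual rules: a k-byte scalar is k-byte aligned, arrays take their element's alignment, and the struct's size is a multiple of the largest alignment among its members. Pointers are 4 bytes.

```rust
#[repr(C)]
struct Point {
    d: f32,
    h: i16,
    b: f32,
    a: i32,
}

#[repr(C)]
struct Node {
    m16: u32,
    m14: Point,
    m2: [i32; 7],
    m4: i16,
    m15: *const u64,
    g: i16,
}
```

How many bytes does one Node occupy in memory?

60

Point: d at 0 (size 4, align 4) → ends 4; h at 4 (size 2, align 2) → ends 6; pad 2 to align 4 for b; b at 8 (size 4, align 4) → ends 12; a at 12 (size 4, align 4) → ends 16; total 16 bytes, alignment 4
m16 at 0 (size 4, align 4) → ends 4
m14 at 4 (size 16, align 4) → ends 20
m2 at 20 (size 28, align 4) → ends 48
m4 at 48 (size 2, align 2) → ends 50
pad 2 to align 4 for m15
m15 at 52 (size 4, align 4) → ends 56
g at 56 (size 2, align 2) → ends 58
tail pad 2 to reach multiple of 4
total 60 bytes, alignment 4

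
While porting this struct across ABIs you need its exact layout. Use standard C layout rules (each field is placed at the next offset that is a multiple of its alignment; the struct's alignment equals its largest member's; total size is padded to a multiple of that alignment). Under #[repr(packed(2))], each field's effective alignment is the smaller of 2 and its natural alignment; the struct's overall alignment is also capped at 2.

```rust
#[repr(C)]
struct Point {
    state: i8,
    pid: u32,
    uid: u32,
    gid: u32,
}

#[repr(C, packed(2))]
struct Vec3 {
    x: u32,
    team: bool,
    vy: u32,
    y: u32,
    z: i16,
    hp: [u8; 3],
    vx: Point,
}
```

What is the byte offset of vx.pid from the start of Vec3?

Point: @0: state [1B, align 1] → 1; +3 pad (align 4); @4: pid [4B, align 4] → 8; @8: uid [4B, align 4] → 12; @12: gid [4B, align 4] → 16; size 16, align 4
@0: x [4B, align 2] → 4
@4: team [1B, align 1] → 5
+1 pad (align 2)
@6: vy [4B, align 2] → 10
@10: y [4B, align 2] → 14
@14: z [2B, align 2] → 16
@16: hp [3B, align 1] → 19
+1 pad (align 2)
@20: vx [16B, align 2] → 36
within Point: pid at 4
20 + 4 = 24

24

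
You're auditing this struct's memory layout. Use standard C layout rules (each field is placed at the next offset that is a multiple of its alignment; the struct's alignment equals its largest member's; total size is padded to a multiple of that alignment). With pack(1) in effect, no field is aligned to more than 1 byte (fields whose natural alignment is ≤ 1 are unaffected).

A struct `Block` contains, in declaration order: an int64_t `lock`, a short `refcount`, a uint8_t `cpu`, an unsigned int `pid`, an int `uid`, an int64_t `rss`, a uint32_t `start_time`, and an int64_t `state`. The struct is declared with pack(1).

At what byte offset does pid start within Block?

11

@0: lock [8B, align 1] → 8
@8: refcount [2B, align 1] → 10
@10: cpu [1B, align 1] → 11
@11: pid [4B, align 1] → 15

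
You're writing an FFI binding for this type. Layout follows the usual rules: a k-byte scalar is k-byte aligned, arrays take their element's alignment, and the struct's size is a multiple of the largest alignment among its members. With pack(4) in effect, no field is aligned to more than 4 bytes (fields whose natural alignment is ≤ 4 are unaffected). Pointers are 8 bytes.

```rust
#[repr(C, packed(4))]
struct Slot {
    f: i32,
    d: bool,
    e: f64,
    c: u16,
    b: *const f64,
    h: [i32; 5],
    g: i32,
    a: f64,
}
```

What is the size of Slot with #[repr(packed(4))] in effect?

60

@0: f [4B, align 4] → 4
@4: d [1B, align 1] → 5
+3 pad (align 4)
@8: e [8B, align 4] → 16
@16: c [2B, align 2] → 18
+2 pad (align 4)
@20: b [8B, align 4] → 28
@28: h [20B, align 4] → 48
@48: g [4B, align 4] → 52
@52: a [8B, align 4] → 60
size 60, align 4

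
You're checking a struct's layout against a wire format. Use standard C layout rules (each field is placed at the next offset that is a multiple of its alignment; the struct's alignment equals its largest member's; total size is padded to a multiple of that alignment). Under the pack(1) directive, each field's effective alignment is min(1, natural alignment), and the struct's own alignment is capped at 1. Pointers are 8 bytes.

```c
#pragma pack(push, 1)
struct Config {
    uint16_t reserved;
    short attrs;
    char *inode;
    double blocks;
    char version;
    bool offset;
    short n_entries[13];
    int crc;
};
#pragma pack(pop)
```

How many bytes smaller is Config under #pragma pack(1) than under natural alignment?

natural layout:
  reserved at 0 (size 2, align 2) → ends 2
  attrs at 2 (size 2, align 2) → ends 4
  pad 4 to align 8 for inode
  inode at 8 (size 8, align 8) → ends 16
  blocks at 16 (size 8, align 8) → ends 24
  version at 24 (size 1, align 1) → ends 25
  offset at 25 (size 1, align 1) → ends 26
  n_entries at 26 (size 26, align 2) → ends 52
  crc at 52 (size 4, align 4) → ends 56
  total 56 bytes, alignment 8
packed(1) layout:
  reserved at 0 (size 2, align 1) → ends 2
  attrs at 2 (size 2, align 1) → ends 4
  inode at 4 (size 8, align 1) → ends 12
  blocks at 12 (size 8, align 1) → ends 20
  version at 20 (size 1, align 1) → ends 21
  offset at 21 (size 1, align 1) → ends 22
  n_entries at 22 (size 26, align 1) → ends 48
  crc at 48 (size 4, align 1) → ends 52
  total 52 bytes, alignment 1
56 − 52 = 4

4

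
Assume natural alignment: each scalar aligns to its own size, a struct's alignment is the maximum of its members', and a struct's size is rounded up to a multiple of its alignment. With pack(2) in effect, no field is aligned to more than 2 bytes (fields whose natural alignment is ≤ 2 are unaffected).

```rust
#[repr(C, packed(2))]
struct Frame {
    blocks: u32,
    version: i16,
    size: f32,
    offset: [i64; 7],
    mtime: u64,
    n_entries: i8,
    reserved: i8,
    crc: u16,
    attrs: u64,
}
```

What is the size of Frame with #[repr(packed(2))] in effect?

@0: blocks [4B, align 2] → 4
@4: version [2B, align 2] → 6
@6: size [4B, align 2] → 10
@10: offset [56B, align 2] → 66
@66: mtime [8B, align 2] → 74
@74: n_entries [1B, align 1] → 75
@75: reserved [1B, align 1] → 76
@76: crc [2B, align 2] → 78
@78: attrs [8B, align 2] → 86
size 86, align 2

86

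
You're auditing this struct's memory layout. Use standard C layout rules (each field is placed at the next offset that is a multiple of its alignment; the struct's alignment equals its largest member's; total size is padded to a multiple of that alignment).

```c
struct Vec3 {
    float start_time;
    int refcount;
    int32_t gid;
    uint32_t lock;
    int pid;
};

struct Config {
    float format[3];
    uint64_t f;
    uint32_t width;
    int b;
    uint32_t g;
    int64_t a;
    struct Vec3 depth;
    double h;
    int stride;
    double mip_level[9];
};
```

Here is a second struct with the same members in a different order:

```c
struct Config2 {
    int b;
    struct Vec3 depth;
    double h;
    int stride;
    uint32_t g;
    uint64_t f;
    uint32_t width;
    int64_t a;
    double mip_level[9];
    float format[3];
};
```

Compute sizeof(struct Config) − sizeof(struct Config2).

Vec3: @0: start_time [4B, align 4] → 4; @4: refcount [4B, align 4] → 8; @8: gid [4B, align 4] → 12; @12: lock [4B, align 4] → 16; @16: pid [4B, align 4] → 20; size 20, align 4
@0: format [12B, align 4] → 12
+4 pad (align 8)
@16: f [8B, align 8] → 24
@24: width [4B, align 4] → 28
@28: b [4B, align 4] → 32
@32: g [4B, align 4] → 36
+4 pad (align 8)
@40: a [8B, align 8] → 48
@48: depth [20B, align 4] → 68
+4 pad (align 8)
@72: h [8B, align 8] → 80
@80: stride [4B, align 4] → 84
+4 pad (align 8)
@88: mip_level [72B, align 8] → 160
size 160, align 8
— Config2 —
@0: b [4B, align 4] → 4
@4: depth [20B, align 4] → 24
@24: h [8B, align 8] → 32
@32: stride [4B, align 4] → 36
@36: g [4B, align 4] → 40
@40: f [8B, align 8] → 48
@48: width [4B, align 4] → 52
+4 pad (align 8)
@56: a [8B, align 8] → 64
@64: mip_level [72B, align 8] → 136
@136: format [12B, align 4] → 148
+4 tail pad (align 8)
size 152, align 8
160 − 152 = 8

8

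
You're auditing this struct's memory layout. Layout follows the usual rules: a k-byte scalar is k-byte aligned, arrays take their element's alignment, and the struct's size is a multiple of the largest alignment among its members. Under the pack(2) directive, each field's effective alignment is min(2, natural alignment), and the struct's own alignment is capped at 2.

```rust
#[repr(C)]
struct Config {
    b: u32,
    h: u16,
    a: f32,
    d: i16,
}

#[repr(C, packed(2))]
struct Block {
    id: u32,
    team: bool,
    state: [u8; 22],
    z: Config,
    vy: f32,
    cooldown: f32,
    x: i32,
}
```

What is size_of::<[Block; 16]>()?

896

Config: @0: b [4B, align 4] → 4; @4: h [2B, align 2] → 6; +2 pad (align 4); @8: a [4B, align 4] → 12; @12: d [2B, align 2] → 14; +2 tail pad (align 4); size 16, align 4
@0: id [4B, align 2] → 4
@4: team [1B, align 1] → 5
@5: state [22B, align 1] → 27
+1 pad (align 2)
@28: z [16B, align 2] → 44
@44: vy [4B, align 2] → 48
@48: cooldown [4B, align 2] → 52
@52: x [4B, align 2] → 56
size 56, align 2
array of 16: 16 × 56 = 896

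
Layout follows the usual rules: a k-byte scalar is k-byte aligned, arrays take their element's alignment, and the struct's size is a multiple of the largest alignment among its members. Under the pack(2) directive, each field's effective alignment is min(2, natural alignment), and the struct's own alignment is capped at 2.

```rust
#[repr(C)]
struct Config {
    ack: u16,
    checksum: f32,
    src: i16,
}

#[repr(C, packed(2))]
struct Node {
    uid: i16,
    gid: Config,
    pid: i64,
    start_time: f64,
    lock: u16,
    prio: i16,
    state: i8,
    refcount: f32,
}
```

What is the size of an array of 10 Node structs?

400

Config: 0..2  ack  (2B, 2-aligned); 2..4  -- padding (2B); 4..8  checksum  (4B, 4-aligned); 8..10  src  (2B, 2-aligned); 10..12  -- tail padding (2B); sizeof = 12, alignof = 4
0..2  uid  (2B, 2-aligned)
2..14  gid  (12B, 2-aligned)
14..22  pid  (8B, 2-aligned)
22..30  start_time  (8B, 2-aligned)
30..32  lock  (2B, 2-aligned)
32..34  prio  (2B, 2-aligned)
34..35  state  (1B, 1-aligned)
35..36  -- padding (1B)
36..40  refcount  (4B, 2-aligned)
sizeof = 40, alignof = 2
array of 10: 10 × 40 = 400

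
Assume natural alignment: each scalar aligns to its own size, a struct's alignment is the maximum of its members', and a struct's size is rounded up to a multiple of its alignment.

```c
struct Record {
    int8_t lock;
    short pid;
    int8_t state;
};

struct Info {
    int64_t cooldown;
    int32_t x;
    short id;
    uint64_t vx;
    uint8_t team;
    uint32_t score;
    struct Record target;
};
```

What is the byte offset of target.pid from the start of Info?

Record: 0..1  lock  (1B, 1-aligned); 1..2  -- padding (1B); 2..4  pid  (2B, 2-aligned); 4..5  state  (1B, 1-aligned); 5..6  -- tail padding (1B); sizeof = 6, alignof = 2
0..8  cooldown  (8B, 8-aligned)
8..12  x  (4B, 4-aligned)
12..14  id  (2B, 2-aligned)
14..16  -- padding (2B)
16..24  vx  (8B, 8-aligned)
24..25  team  (1B, 1-aligned)
25..28  -- padding (3B)
28..32  score  (4B, 4-aligned)
32..38  target  (6B, 2-aligned)
within Record: pid at 2
32 + 2 = 34

34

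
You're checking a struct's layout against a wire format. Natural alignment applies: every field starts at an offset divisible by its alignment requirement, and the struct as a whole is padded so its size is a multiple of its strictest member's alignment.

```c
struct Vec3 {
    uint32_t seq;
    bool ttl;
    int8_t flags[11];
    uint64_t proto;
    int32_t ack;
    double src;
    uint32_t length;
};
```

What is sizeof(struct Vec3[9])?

432

seq at 0 (size 4, align 4) → ends 4
ttl at 4 (size 1, align 1) → ends 5
flags at 5 (size 11, align 1) → ends 16
proto at 16 (size 8, align 8) → ends 24
ack at 24 (size 4, align 4) → ends 28
pad 4 to align 8 for src
src at 32 (size 8, align 8) → ends 40
length at 40 (size 4, align 4) → ends 44
tail pad 4 to reach multiple of 8
total 48 bytes, alignment 8
array of 9: 9 × 48 = 432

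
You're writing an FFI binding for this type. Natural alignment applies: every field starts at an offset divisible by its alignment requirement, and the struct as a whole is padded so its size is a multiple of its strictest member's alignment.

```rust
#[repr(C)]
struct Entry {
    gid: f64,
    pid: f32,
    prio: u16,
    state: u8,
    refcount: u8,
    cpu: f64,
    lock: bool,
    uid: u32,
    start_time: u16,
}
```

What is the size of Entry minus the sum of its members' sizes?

gid at 0 (size 8, align 8) → ends 8
pid at 8 (size 4, align 4) → ends 12
prio at 12 (size 2, align 2) → ends 14
state at 14 (size 1, align 1) → ends 15
refcount at 15 (size 1, align 1) → ends 16
cpu at 16 (size 8, align 8) → ends 24
lock at 24 (size 1, align 1) → ends 25
pad 3 to align 4 for uid
uid at 28 (size 4, align 4) → ends 32
start_time at 32 (size 2, align 2) → ends 34
tail pad 6 to reach multiple of 8
total 40 bytes, alignment 8
data bytes 31, size 40 → padding 9

9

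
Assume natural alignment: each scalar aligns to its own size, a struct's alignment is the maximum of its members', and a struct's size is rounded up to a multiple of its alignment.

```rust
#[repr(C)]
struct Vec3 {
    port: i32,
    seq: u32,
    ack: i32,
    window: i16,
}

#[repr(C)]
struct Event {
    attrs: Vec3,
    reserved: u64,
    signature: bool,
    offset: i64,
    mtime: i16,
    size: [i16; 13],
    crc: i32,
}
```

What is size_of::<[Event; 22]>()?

Vec3: @0: port [4B, align 4] → 4; @4: seq [4B, align 4] → 8; @8: ack [4B, align 4] → 12; @12: window [2B, align 2] → 14; +2 tail pad (align 4); size 16, align 4
@0: attrs [16B, align 4] → 16
@16: reserved [8B, align 8] → 24
@24: signature [1B, align 1] → 25
+7 pad (align 8)
@32: offset [8B, align 8] → 40
@40: mtime [2B, align 2] → 42
@42: size [26B, align 2] → 68
@68: crc [4B, align 4] → 72
size 72, align 8
array of 22: 22 × 72 = 1584

1584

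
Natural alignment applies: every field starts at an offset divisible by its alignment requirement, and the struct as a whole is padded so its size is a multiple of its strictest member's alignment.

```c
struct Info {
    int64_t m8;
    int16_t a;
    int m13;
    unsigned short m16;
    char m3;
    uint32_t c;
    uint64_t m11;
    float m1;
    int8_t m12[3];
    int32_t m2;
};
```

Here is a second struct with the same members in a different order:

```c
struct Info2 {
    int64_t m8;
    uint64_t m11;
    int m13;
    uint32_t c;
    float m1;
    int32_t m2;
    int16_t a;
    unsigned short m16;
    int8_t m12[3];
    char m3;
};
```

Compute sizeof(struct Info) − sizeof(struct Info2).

8

@0: m8 [8B, align 8] → 8
@8: a [2B, align 2] → 10
+2 pad (align 4)
@12: m13 [4B, align 4] → 16
@16: m16 [2B, align 2] → 18
@18: m3 [1B, align 1] → 19
+1 pad (align 4)
@20: c [4B, align 4] → 24
@24: m11 [8B, align 8] → 32
@32: m1 [4B, align 4] → 36
@36: m12 [3B, align 1] → 39
+1 pad (align 4)
@40: m2 [4B, align 4] → 44
+4 tail pad (align 8)
size 48, align 8
— Info2 —
@0: m8 [8B, align 8] → 8
@8: m11 [8B, align 8] → 16
@16: m13 [4B, align 4] → 20
@20: c [4B, align 4] → 24
@24: m1 [4B, align 4] → 28
@28: m2 [4B, align 4] → 32
@32: a [2B, align 2] → 34
@34: m16 [2B, align 2] → 36
@36: m12 [3B, align 1] → 39
@39: m3 [1B, align 1] → 40
size 40, align 8
48 − 40 = 8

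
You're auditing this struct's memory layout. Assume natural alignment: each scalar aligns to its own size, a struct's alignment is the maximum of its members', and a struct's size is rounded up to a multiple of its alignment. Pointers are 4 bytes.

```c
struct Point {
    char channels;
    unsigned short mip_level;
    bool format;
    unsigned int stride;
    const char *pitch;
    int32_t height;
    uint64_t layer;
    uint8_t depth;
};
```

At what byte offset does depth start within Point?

32

channels at 0 (size 1, align 1) → ends 1
pad 1 to align 2 for mip_level
mip_level at 2 (size 2, align 2) → ends 4
format at 4 (size 1, align 1) → ends 5
pad 3 to align 4 for stride
stride at 8 (size 4, align 4) → ends 12
pitch at 12 (size 4, align 4) → ends 16
height at 16 (size 4, align 4) → ends 20
pad 4 to align 8 for layer
layer at 24 (size 8, align 8) → ends 32
depth at 32 (size 1, align 1) → ends 33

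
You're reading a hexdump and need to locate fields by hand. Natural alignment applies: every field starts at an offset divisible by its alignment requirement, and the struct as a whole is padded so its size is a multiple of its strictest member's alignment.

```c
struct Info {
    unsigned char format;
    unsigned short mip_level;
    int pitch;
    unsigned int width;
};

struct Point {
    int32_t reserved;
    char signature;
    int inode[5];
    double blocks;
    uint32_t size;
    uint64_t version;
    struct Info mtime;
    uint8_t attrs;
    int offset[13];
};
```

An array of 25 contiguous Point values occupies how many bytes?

Info: 0..1  format  (1B, 1-aligned); 1..2  -- padding (1B); 2..4  mip_level  (2B, 2-aligned); 4..8  pitch  (4B, 4-aligned); 8..12  width  (4B, 4-aligned); sizeof = 12, alignof = 4
0..4  reserved  (4B, 4-aligned)
4..5  signature  (1B, 1-aligned)
5..8  -- padding (3B)
8..28  inode  (20B, 4-aligned)
28..32  -- padding (4B)
32..40  blocks  (8B, 8-aligned)
40..44  size  (4B, 4-aligned)
44..48  -- padding (4B)
48..56  version  (8B, 8-aligned)
56..68  mtime  (12B, 4-aligned)
68..69  attrs  (1B, 1-aligned)
69..72  -- padding (3B)
72..124  offset  (52B, 4-aligned)
124..128  -- tail padding (4B)
sizeof = 128, alignof = 8
array of 25: 25 × 128 = 3200

3200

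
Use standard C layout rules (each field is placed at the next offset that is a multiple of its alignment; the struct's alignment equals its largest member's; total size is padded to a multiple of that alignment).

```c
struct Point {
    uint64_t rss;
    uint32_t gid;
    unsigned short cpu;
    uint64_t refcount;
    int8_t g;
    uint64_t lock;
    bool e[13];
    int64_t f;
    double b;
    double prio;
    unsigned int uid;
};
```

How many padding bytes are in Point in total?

16

rss at 0 (size 8, align 8) → ends 8
gid at 8 (size 4, align 4) → ends 12
cpu at 12 (size 2, align 2) → ends 14
pad 2 to align 8 for refcount
refcount at 16 (size 8, align 8) → ends 24
g at 24 (size 1, align 1) → ends 25
pad 7 to align 8 for lock
lock at 32 (size 8, align 8) → ends 40
e at 40 (size 13, align 1) → ends 53
pad 3 to align 8 for f
f at 56 (size 8, align 8) → ends 64
b at 64 (size 8, align 8) → ends 72
prio at 72 (size 8, align 8) → ends 80
uid at 80 (size 4, align 4) → ends 84
tail pad 4 to reach multiple of 8
total 88 bytes, alignment 8
data bytes 72, size 88 → padding 16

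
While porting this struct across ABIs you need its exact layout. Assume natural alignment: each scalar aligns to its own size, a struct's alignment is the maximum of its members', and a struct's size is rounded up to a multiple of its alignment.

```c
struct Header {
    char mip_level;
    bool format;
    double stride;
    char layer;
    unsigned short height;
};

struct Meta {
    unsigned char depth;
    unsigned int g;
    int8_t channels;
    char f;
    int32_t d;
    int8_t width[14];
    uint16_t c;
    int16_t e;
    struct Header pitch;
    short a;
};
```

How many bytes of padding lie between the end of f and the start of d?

Header: 0..1  mip_level  (1B, 1-aligned); 1..2  format  (1B, 1-aligned); 2..8  -- padding (6B); 8..16  stride  (8B, 8-aligned); 16..17  layer  (1B, 1-aligned); 17..18  -- padding (1B); 18..20  height  (2B, 2-aligned); 20..24  -- tail padding (4B); sizeof = 24, alignof = 8
0..1  depth  (1B, 1-aligned)
1..4  -- padding (3B)
4..8  g  (4B, 4-aligned)
8..9  channels  (1B, 1-aligned)
9..10  f  (1B, 1-aligned)
10..12  -- padding (2B)
12..16  d  (4B, 4-aligned)

2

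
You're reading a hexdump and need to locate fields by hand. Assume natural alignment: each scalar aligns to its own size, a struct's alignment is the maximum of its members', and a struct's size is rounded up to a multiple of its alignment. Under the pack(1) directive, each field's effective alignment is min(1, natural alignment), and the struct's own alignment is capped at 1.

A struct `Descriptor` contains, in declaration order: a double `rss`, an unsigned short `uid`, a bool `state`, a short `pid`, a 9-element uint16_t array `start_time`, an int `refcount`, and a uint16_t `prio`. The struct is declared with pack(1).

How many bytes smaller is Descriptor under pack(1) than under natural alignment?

3

natural layout:
  @0: rss [8B, align 8] → 8
  @8: uid [2B, align 2] → 10
  @10: state [1B, align 1] → 11
  +1 pad (align 2)
  @12: pid [2B, align 2] → 14
  @14: start_time [18B, align 2] → 32
  @32: refcount [4B, align 4] → 36
  @36: prio [2B, align 2] → 38
  +2 tail pad (align 8)
  size 40, align 8
packed(1) layout:
  @0: rss [8B, align 1] → 8
  @8: uid [2B, align 1] → 10
  @10: state [1B, align 1] → 11
  @11: pid [2B, align 1] → 13
  @13: start_time [18B, align 1] → 31
  @31: refcount [4B, align 1] → 35
  @35: prio [2B, align 1] → 37
  size 37, align 1
40 − 37 = 3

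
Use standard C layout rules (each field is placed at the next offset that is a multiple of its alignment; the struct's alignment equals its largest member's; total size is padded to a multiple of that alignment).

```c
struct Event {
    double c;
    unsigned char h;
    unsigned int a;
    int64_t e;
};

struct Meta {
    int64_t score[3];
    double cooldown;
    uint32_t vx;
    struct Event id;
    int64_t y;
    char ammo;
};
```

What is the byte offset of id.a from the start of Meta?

Event: 0..8  c  (8B, 8-aligned); 8..9  h  (1B, 1-aligned); 9..12  -- padding (3B); 12..16  a  (4B, 4-aligned); 16..24  e  (8B, 8-aligned); sizeof = 24, alignof = 8
0..24  score  (24B, 8-aligned)
24..32  cooldown  (8B, 8-aligned)
32..36  vx  (4B, 4-aligned)
36..40  -- padding (4B)
40..64  id  (24B, 8-aligned)
within Event: a at 12
40 + 12 = 52

52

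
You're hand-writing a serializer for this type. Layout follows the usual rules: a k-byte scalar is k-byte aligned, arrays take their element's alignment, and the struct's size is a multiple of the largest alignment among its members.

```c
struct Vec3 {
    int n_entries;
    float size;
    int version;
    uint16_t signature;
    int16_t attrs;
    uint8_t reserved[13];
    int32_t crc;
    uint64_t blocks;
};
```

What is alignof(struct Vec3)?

8

member alignments: n_entries=4, size=4, version=4, signature=2, attrs=2, reserved=1, crc=4, blocks=8
max = 8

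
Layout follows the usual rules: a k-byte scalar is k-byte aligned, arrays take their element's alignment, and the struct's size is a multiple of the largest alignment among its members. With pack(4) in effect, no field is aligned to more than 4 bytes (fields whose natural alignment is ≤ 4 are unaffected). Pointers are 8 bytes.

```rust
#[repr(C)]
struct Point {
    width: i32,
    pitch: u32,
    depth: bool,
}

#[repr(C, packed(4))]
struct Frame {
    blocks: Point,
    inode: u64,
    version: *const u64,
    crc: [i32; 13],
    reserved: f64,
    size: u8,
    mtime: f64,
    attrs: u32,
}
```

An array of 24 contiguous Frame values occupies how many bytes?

Point: @0: width [4B, align 4] → 4; @4: pitch [4B, align 4] → 8; @8: depth [1B, align 1] → 9; +3 tail pad (align 4); size 12, align 4
@0: blocks [12B, align 4] → 12
@12: inode [8B, align 4] → 20
@20: version [8B, align 4] → 28
@28: crc [52B, align 4] → 80
@80: reserved [8B, align 4] → 88
@88: size [1B, align 1] → 89
+3 pad (align 4)
@92: mtime [8B, align 4] → 100
@100: attrs [4B, align 4] → 104
size 104, align 4
array of 24: 24 × 104 = 2496

2496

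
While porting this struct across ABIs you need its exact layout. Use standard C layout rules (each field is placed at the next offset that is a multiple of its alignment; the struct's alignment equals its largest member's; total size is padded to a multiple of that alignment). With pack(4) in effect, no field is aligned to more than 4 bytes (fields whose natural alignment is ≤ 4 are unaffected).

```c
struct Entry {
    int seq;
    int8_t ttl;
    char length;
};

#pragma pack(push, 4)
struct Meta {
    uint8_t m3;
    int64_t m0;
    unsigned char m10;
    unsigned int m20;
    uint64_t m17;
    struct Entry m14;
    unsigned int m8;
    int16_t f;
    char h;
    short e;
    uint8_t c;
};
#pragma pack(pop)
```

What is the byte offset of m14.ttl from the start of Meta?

Entry: 0..4  seq  (4B, 4-aligned); 4..5  ttl  (1B, 1-aligned); 5..6  length  (1B, 1-aligned); 6..8  -- tail padding (2B); sizeof = 8, alignof = 4
0..1  m3  (1B, 1-aligned)
1..4  -- padding (3B)
4..12  m0  (8B, 4-aligned)
12..13  m10  (1B, 1-aligned)
13..16  -- padding (3B)
16..20  m20  (4B, 4-aligned)
20..28  m17  (8B, 4-aligned)
28..36  m14  (8B, 4-aligned)
within Entry: ttl at 4
28 + 4 = 32

32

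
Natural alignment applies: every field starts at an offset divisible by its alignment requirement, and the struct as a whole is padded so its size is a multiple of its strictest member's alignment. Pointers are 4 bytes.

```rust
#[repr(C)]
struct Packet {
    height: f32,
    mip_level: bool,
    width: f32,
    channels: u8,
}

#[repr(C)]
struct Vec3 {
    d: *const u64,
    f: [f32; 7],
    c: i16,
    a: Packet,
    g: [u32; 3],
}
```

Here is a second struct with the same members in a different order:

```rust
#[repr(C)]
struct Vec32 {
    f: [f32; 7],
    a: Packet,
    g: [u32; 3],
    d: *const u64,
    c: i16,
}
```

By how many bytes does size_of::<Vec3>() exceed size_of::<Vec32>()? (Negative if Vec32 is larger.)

0

Packet: @0: height [4B, align 4] → 4; @4: mip_level [1B, align 1] → 5; +3 pad (align 4); @8: width [4B, align 4] → 12; @12: channels [1B, align 1] → 13; +3 tail pad (align 4); size 16, align 4
@0: d [4B, align 4] → 4
@4: f [28B, align 4] → 32
@32: c [2B, align 2] → 34
+2 pad (align 4)
@36: a [16B, align 4] → 52
@52: g [12B, align 4] → 64
size 64, align 4
— Vec32 —
@0: f [28B, align 4] → 28
@28: a [16B, align 4] → 44
@44: g [12B, align 4] → 56
@56: d [4B, align 4] → 60
@60: c [2B, align 2] → 62
+2 tail pad (align 4)
size 64, align 4
64 − 64 = 0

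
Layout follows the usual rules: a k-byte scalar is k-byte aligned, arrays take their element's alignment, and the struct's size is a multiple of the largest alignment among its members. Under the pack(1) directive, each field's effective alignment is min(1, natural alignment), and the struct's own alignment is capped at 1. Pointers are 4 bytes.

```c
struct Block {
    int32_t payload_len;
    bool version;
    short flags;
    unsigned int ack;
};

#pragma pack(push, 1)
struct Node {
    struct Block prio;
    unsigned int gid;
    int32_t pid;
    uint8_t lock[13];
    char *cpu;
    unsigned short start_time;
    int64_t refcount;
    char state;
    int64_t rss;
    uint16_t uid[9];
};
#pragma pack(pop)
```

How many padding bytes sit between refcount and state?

0

Block: 0..4  payload_len  (4B, 4-aligned); 4..5  version  (1B, 1-aligned); 5..6  -- padding (1B); 6..8  flags  (2B, 2-aligned); 8..12  ack  (4B, 4-aligned); sizeof = 12, alignof = 4
0..12  prio  (12B, 1-aligned)
12..16  gid  (4B, 1-aligned)
16..20  pid  (4B, 1-aligned)
20..33  lock  (13B, 1-aligned)
33..37  cpu  (4B, 1-aligned)
37..39  start_time  (2B, 1-aligned)
39..47  refcount  (8B, 1-aligned)
47..48  state  (1B, 1-aligned)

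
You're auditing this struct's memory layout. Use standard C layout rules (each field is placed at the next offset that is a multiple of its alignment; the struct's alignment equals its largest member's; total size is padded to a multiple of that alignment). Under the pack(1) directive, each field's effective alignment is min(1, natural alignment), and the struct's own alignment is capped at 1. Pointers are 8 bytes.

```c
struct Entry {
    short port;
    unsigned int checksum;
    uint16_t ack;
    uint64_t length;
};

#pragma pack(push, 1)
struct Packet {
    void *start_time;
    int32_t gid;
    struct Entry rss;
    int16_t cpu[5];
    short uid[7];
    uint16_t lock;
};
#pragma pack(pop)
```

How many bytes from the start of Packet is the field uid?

Entry: port at 0 (size 2, align 2) → ends 2; pad 2 to align 4 for checksum; checksum at 4 (size 4, align 4) → ends 8; ack at 8 (size 2, align 2) → ends 10; pad 6 to align 8 for length; length at 16 (size 8, align 8) → ends 24; total 24 bytes, alignment 8
start_time at 0 (size 8, align 1) → ends 8
gid at 8 (size 4, align 1) → ends 12
rss at 12 (size 24, align 1) → ends 36
cpu at 36 (size 10, align 1) → ends 46
uid at 46 (size 14, align 1) → ends 60

46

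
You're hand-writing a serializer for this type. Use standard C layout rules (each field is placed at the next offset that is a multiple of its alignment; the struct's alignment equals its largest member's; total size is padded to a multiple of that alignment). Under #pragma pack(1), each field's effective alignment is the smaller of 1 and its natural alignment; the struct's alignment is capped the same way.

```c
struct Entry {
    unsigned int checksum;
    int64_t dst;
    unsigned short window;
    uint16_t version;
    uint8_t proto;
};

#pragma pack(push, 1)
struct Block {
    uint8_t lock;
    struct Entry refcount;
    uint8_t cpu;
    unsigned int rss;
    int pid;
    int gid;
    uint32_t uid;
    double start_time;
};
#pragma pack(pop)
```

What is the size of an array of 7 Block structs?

350

Entry: 0..4  checksum  (4B, 4-aligned); 4..8  -- padding (4B); 8..16  dst  (8B, 8-aligned); 16..18  window  (2B, 2-aligned); 18..20  version  (2B, 2-aligned); 20..21  proto  (1B, 1-aligned); 21..24  -- tail padding (3B); sizeof = 24, alignof = 8
0..1  lock  (1B, 1-aligned)
1..25  refcount  (24B, 1-aligned)
25..26  cpu  (1B, 1-aligned)
26..30  rss  (4B, 1-aligned)
30..34  pid  (4B, 1-aligned)
34..38  gid  (4B, 1-aligned)
38..42  uid  (4B, 1-aligned)
42..50  start_time  (8B, 1-aligned)
sizeof = 50, alignof = 1
array of 7: 7 × 50 = 350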